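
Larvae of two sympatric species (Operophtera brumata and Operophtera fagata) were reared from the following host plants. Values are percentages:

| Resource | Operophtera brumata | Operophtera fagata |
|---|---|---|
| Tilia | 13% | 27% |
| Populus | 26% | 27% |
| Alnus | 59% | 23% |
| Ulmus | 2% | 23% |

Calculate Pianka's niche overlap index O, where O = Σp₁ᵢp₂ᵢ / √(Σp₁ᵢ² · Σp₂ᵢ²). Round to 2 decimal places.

Convert percentages to proportions (divide by 100).
Σ p₁ᵢp₂ᵢ = 0.0351 + 0.0702 + 0.1357 + 0.0046 = 0.2456
Σp_1ᵢ² = 0.13² + 0.26² + 0.59² + 0.02² = 0.0169 + 0.0676 + 0.3481 + 0.0004 = 0.4330
Σp_2ᵢ² = 0.27² + 0.27² + 0.23² + 0.23² = 0.0729 + 0.0729 + 0.0529 + 0.0529 = 0.2516
O = 0.2456 / √(0.4330 × 0.2516) = 0.2456 / 0.33006 = 0.7441

0.74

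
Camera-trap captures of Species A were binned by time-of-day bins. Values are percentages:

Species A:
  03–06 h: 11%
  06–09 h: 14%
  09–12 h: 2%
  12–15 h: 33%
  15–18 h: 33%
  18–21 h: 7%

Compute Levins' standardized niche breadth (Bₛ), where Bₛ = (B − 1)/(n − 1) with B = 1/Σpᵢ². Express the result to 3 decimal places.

0.585

Convert percentages to proportions (divide by 100).
Σpᵢ² = 0.11² + 0.14² + 0.02² + 0.33² + 0.33² + 0.07² = 0.0121 + 0.0196 + 0.0004 + 0.1089 + 0.1089 + 0.0049 = 0.2548
B = 1 / 0.2548 = 3.92465
Bₛ = (B − 1)/(n − 1) = (3.92465 − 1)/(6 − 1) = 2.92465/5 = 0.58493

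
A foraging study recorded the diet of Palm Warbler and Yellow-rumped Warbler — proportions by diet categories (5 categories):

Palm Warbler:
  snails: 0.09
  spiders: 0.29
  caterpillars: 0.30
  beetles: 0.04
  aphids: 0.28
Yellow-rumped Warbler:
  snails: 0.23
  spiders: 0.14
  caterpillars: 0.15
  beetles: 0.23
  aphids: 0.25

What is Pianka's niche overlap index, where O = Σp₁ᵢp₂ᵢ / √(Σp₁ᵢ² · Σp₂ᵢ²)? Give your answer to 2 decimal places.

Σ p₁ᵢp₂ᵢ = 0.0207 + 0.0406 + 0.0450 + 0.0092 + 0.0700 = 0.1855
Σp_1ᵢ² = 0.09² + 0.29² + 0.30² + 0.04² + 0.28² = 0.0081 + 0.0841 + 0.0900 + 0.0016 + 0.0784 = 0.2622
Σp_2ᵢ² = 0.23² + 0.14² + 0.15² + 0.23² + 0.25² = 0.0529 + 0.0196 + 0.0225 + 0.0529 + 0.0625 = 0.2104
O = 0.1855 / √(0.2622 × 0.2104) = 0.1855 / 0.23488 = 0.7898

0.79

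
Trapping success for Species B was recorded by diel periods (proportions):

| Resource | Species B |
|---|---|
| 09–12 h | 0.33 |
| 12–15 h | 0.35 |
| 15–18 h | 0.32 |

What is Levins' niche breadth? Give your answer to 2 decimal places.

3.00

Σpᵢ² = 0.33² + 0.35² + 0.32² = 0.1089 + 0.1225 + 0.1024 = 0.3338
B = 1 / 0.3338 = 2.9958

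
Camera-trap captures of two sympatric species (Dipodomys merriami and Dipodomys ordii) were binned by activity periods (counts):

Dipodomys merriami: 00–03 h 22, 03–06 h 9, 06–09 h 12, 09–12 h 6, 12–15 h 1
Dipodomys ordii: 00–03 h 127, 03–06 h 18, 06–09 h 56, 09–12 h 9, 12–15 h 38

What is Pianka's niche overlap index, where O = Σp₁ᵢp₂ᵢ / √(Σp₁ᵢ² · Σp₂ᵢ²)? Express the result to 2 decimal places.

0.94

Proportions for Dipodomys merriami (n=50): 22/50=0.4400, 9/50=0.1800, 12/50=0.2400, 6/50=0.1200, 1/50=0.0200
Proportions for Dipodomys ordii (n=248): 127/248=0.5121, 18/248=0.0726, 56/248=0.2258, 9/248=0.0363, 38/248=0.1532
Σ p₁ᵢp₂ᵢ = 0.225324 + 0.013068 + 0.054192 + 0.004356 + 0.003064 = 0.300004
Σp_1ᵢ² = 0.4400² + 0.1800² + 0.2400² + 0.1200² + 0.0200² = 0.193600 + 0.032400 + 0.057600 + 0.014400 + 0.000400 = 0.298400
Σp_2ᵢ² = 0.5121² + 0.0726² + 0.2258² + 0.0363² + 0.1532² = 0.262246 + 0.005271 + 0.050986 + 0.001318 + 0.023470 = 0.343291
O = 0.300004 / √(0.298400 × 0.343291) = 0.300004 / 0.3200594 = 0.9373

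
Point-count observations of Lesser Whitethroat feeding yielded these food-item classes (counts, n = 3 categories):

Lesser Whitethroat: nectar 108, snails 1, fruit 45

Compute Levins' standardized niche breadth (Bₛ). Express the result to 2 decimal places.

Proportions for Lesser Whitethroat (n=154): 108/154=0.7013, 1/154=0.0065, 45/154=0.2922
Σpᵢ² = 0.7013² + 0.0065² + 0.2922² = 0.491822 + 0.000042 + 0.085381 = 0.577245
B = 1 / 0.577245 = 1.7324
Bₛ = (B − 1)/(n − 1) = (1.7324 − 1)/(3 − 1) = 0.7324/2 = 0.3662

0.37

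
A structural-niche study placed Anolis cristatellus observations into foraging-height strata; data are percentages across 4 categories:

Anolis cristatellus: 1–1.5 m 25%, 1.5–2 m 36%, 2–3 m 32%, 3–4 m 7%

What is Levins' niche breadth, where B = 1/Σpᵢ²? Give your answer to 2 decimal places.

Convert percentages to proportions (divide by 100).
Σpᵢ² = 0.25² + 0.36² + 0.32² + 0.07² = 0.0625 + 0.1296 + 0.1024 + 0.0049 = 0.2994
B = 1 / 0.2994 = 3.3400

3.34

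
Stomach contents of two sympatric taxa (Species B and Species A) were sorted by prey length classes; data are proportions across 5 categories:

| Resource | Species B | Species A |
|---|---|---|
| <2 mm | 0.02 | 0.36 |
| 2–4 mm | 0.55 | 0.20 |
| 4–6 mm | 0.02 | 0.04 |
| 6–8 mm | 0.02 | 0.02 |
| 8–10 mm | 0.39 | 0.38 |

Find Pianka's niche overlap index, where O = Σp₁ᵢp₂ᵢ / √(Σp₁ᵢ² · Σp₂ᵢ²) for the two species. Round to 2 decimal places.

Σ p₁ᵢp₂ᵢ = 0.0072 + 0.1100 + 0.0008 + 0.0004 + 0.1482 = 0.2666
Σp_1ᵢ² = 0.02² + 0.55² + 0.02² + 0.02² + 0.39² = 0.0004 + 0.3025 + 0.0004 + 0.0004 + 0.1521 = 0.4558
Σp_2ᵢ² = 0.36² + 0.20² + 0.04² + 0.02² + 0.38² = 0.1296 + 0.0400 + 0.0016 + 0.0004 + 0.1444 = 0.3160
O = 0.2666 / √(0.4558 × 0.3160) = 0.2666 / 0.37952 = 0.7025

0.70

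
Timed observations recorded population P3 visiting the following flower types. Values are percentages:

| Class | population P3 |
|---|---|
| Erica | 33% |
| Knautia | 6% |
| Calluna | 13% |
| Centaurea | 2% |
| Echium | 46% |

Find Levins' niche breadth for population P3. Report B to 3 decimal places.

2.929

Convert percentages to proportions (divide by 100).
Σpᵢ² = 0.33² + 0.06² + 0.13² + 0.02² + 0.46² = 0.1089 + 0.0036 + 0.0169 + 0.0004 + 0.2116 = 0.3414
B = 1 / 0.3414 = 2.92912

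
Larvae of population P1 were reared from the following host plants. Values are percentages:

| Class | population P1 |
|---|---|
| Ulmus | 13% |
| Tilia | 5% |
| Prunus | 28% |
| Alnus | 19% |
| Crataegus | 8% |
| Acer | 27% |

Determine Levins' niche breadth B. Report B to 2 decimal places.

Convert percentages to proportions (divide by 100).
Σpᵢ² = 0.13² + 0.05² + 0.28² + 0.19² + 0.08² + 0.27² = 0.0169 + 0.0025 + 0.0784 + 0.0361 + 0.0064 + 0.0729 = 0.2132
B = 1 / 0.2132 = 4.6904

4.69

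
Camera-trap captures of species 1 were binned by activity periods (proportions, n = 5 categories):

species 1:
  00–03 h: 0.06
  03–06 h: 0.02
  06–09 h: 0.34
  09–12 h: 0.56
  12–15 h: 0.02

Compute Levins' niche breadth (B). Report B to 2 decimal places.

2.31

Σpᵢ² = 0.06² + 0.02² + 0.34² + 0.56² + 0.02² = 0.0036 + 0.0004 + 0.1156 + 0.3136 + 0.0004 = 0.4336
B = 1 / 0.4336 = 2.3063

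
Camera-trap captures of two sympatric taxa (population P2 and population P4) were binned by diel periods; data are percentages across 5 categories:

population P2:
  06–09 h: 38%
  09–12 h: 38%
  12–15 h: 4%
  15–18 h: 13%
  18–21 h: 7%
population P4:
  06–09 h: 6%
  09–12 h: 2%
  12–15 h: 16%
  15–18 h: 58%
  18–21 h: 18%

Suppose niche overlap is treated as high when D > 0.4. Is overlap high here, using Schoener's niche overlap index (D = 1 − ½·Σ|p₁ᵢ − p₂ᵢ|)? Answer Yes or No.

Convert percentages to proportions (divide by 100).
Σ|p₁ᵢ − p₂ᵢ| = 0.32 + 0.36 + 0.12 + 0.45 + 0.11 = 1.36
D = 1 − ½ × 1.36 = 1 − 0.680 = 0.3200
D = 0.3200 < 0.4 → No.

No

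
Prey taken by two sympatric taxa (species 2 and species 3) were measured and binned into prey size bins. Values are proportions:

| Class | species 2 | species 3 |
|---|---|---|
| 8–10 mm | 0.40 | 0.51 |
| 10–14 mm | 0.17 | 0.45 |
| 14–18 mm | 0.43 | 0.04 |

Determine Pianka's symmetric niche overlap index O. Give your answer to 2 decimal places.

Σ p₁ᵢp₂ᵢ = 0.2040 + 0.0765 + 0.0172 = 0.2977
Σp_1ᵢ² = 0.40² + 0.17² + 0.43² = 0.1600 + 0.0289 + 0.1849 = 0.3738
Σp_2ᵢ² = 0.51² + 0.45² + 0.04² = 0.2601 + 0.2025 + 0.0016 = 0.4642
O = 0.2977 / √(0.3738 × 0.4642) = 0.2977 / 0.41655 = 0.7147

0.71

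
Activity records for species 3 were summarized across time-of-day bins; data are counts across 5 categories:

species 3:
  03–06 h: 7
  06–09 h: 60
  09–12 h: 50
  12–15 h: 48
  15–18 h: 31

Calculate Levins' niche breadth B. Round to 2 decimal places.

4.08

Proportions for species 3 (n=196): 7/196=0.0357, 60/196=0.3061, 50/196=0.2551, 48/196=0.2449, 31/196=0.1582
Σpᵢ² = 0.0357² + 0.3061² + 0.2551² + 0.2449² + 0.1582² = 0.001274 + 0.093697 + 0.065076 + 0.059976 + 0.025027 = 0.245050
B = 1 / 0.245050 = 4.0808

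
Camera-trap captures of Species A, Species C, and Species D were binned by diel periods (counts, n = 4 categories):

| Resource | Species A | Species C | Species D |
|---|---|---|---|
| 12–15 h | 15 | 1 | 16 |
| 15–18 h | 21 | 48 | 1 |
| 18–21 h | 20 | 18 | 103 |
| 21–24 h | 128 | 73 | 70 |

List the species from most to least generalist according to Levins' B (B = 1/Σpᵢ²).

Proportions for Species A (n=184): 15/184=0.0815, 21/184=0.1141, 20/184=0.1087, 128/184=0.6957
Proportions for Species C (n=140): 1/140=0.0071, 48/140=0.3429, 18/140=0.1286, 73/140=0.5214
Proportions for Species D (n=190): 16/190=0.0842, 1/190=0.0053, 103/190=0.5421, 70/190=0.3684
Σp_Aᵢ² = 0.0815² + 0.1141² + 0.1087² + 0.6957² = 0.006642 + 0.013019 + 0.011816 + 0.483998 = 0.515475
B_A = 1 / 0.515475 = 1.9400
Σp_Cᵢ² = 0.0071² + 0.3429² + 0.1286² + 0.5214² = 0.000050 + 0.117580 + 0.016538 + 0.271858 = 0.406026
B_C = 1 / 0.406026 = 2.4629
Σp_Dᵢ² = 0.0842² + 0.0053² + 0.5421² + 0.3684² = 0.007090 + 0.000028 + 0.293872 + 0.135719 = 0.436709
B_D = 1 / 0.436709 = 2.2899
Ranking by B (broadest → narrowest): Species C (2.46) > Species D (2.29) > Species A (1.94)

Species C > Species D > Species A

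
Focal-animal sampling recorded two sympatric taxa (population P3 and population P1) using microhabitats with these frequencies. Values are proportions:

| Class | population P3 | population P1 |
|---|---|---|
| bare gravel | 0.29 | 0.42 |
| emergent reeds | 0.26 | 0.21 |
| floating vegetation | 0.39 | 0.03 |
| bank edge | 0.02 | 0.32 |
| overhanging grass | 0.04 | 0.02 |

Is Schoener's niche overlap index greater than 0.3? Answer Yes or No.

Σ|p₁ᵢ − p₂ᵢ| = 0.13 + 0.05 + 0.36 + 0.30 + 0.02 = 0.86
D = 1 − ½ × 0.86 = 1 − 0.430 = 0.5700
D = 0.5700 > 0.3 → Yes.

Yes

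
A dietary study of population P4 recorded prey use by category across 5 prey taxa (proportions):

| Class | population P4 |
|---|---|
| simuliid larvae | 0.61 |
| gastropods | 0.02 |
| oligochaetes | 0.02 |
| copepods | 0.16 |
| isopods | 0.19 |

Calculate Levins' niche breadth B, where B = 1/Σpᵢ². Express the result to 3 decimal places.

Σpᵢ² = 0.61² + 0.02² + 0.02² + 0.16² + 0.19² = 0.3721 + 0.0004 + 0.0004 + 0.0256 + 0.0361 = 0.4346
B = 1 / 0.4346 = 2.30097

2.301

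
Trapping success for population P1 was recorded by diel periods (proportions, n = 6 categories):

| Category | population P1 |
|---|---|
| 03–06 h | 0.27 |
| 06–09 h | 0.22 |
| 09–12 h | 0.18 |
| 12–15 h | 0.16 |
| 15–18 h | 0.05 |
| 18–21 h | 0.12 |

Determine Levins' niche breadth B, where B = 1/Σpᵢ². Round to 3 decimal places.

5.097

Σpᵢ² = 0.27² + 0.22² + 0.18² + 0.16² + 0.05² + 0.12² = 0.0729 + 0.0484 + 0.0324 + 0.0256 + 0.0025 + 0.0144 = 0.1962
B = 1 / 0.1962 = 5.09684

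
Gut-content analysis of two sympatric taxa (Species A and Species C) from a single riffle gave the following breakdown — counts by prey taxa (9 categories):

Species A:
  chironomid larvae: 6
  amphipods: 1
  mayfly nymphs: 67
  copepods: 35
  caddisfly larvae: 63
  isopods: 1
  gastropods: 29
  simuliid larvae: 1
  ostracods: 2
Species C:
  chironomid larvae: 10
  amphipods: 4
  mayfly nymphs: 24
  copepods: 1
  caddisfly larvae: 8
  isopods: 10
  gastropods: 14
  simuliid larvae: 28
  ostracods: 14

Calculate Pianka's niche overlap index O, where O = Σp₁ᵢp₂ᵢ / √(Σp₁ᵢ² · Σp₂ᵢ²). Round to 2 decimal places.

Proportions for Species A (n=205): 6/205=0.0293, 1/205=0.0049, 67/205=0.3268, 35/205=0.1707, 63/205=0.3073, 1/205=0.0049, 29/205=0.1415, 1/205=0.0049, 2/205=0.0098
Proportions for Species C (n=113): 10/113=0.0885, 4/113=0.0354, 24/113=0.2124, 1/113=0.0088, 8/113=0.0708, 10/113=0.0885, 14/113=0.1239, 28/113=0.2478, 14/113=0.1239
Σ p₁ᵢp₂ᵢ = 0.002593 + 0.000173 + 0.069412 + 0.001502 + 0.021757 + 0.000434 + 0.017532 + 0.001214 + 0.001214 = 0.115831
Σp_1ᵢ² = 0.0293² + 0.0049² + 0.3268² + 0.1707² + 0.3073² + 0.0049² + 0.1415² + 0.0049² + 0.0098² = 0.000858 + 0.000024 + 0.106798 + 0.029138 + 0.094433 + 0.000024 + 0.020022 + 0.000024 + 0.000096 = 0.251417
Σp_2ᵢ² = 0.0885² + 0.0354² + 0.2124² + 0.0088² + 0.0708² + 0.0885² + 0.1239² + 0.2478² + 0.1239² = 0.007832 + 0.001253 + 0.045114 + 0.000077 + 0.005013 + 0.007832 + 0.015351 + 0.061405 + 0.015351 = 0.159228
O = 0.115831 / √(0.251417 × 0.159228) = 0.115831 / 0.2000815 = 0.5789

0.58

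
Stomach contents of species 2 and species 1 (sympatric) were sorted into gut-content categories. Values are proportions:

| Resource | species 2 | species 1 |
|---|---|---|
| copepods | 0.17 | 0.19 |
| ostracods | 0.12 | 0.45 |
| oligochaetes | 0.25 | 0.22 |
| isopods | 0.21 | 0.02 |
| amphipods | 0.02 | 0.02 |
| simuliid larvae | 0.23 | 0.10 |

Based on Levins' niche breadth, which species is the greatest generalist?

species 2

Σp_2ᵢ² = 0.17² + 0.12² + 0.25² + 0.21² + 0.02² + 0.23² = 0.0289 + 0.0144 + 0.0625 + 0.0441 + 0.0004 + 0.0529 = 0.2032
B_2 = 1 / 0.2032 = 4.9213
Σp_1ᵢ² = 0.19² + 0.45² + 0.22² + 0.02² + 0.02² + 0.10² = 0.0361 + 0.2025 + 0.0484 + 0.0004 + 0.0004 + 0.0100 = 0.2978
B_1 = 1 / 0.2978 = 3.3580
Highest B → broadest niche (most generalist): species 2 (B = 4.92).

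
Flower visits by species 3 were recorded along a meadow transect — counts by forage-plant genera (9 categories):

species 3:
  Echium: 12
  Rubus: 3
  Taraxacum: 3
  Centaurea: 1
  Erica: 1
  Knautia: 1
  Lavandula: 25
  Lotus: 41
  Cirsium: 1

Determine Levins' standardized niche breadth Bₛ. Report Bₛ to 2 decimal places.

0.27

Proportions for species 3 (n=88): 12/88=0.1364, 3/88=0.0341, 3/88=0.0341, 1/88=0.0114, 1/88=0.0114, 1/88=0.0114, 25/88=0.2841, 41/88=0.4659, 1/88=0.0114
Σpᵢ² = 0.1364² + 0.0341² + 0.0341² + 0.0114² + 0.0114² + 0.0114² + 0.2841² + 0.4659² + 0.0114² = 0.018605 + 0.001163 + 0.001163 + 0.000130 + 0.000130 + 0.000130 + 0.080713 + 0.217063 + 0.000130 = 0.319227
B = 1 / 0.319227 = 3.1326
Bₛ = (B − 1)/(n − 1) = (3.1326 − 1)/(9 − 1) = 2.1326/8 = 0.2666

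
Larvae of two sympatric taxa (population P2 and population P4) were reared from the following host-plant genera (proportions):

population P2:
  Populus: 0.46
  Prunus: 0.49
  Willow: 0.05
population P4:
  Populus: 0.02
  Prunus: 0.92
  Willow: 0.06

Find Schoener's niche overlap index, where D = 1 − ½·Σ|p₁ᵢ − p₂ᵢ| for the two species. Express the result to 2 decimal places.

0.56

Σ|p₁ᵢ − p₂ᵢ| = 0.44 + 0.43 + 0.01 = 0.88
D = 1 − ½ × 0.88 = 1 − 0.440 = 0.5600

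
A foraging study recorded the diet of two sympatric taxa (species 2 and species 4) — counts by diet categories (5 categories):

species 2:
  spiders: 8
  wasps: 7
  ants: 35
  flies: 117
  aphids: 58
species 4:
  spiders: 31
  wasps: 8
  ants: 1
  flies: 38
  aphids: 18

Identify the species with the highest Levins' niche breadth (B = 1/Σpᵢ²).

Proportions for species 2 (n=225): 8/225=0.0356, 7/225=0.0311, 35/225=0.1556, 117/225=0.5200, 58/225=0.2578
Proportions for species 4 (n=96): 31/96=0.3229, 8/96=0.0833, 1/96=0.0104, 38/96=0.3958, 18/96=0.1875
Σp_2ᵢ² = 0.0356² + 0.0311² + 0.1556² + 0.5200² + 0.2578² = 0.001267 + 0.000967 + 0.024211 + 0.270400 + 0.066461 = 0.363306
B_2 = 1 / 0.363306 = 2.7525
Σp_4ᵢ² = 0.3229² + 0.0833² + 0.0104² + 0.3958² + 0.1875² = 0.104264 + 0.006939 + 0.000108 + 0.156658 + 0.035156 = 0.303125
B_4 = 1 / 0.303125 = 3.2990
Highest B → broadest niche (most generalist): species 4 (B = 3.30).

species 4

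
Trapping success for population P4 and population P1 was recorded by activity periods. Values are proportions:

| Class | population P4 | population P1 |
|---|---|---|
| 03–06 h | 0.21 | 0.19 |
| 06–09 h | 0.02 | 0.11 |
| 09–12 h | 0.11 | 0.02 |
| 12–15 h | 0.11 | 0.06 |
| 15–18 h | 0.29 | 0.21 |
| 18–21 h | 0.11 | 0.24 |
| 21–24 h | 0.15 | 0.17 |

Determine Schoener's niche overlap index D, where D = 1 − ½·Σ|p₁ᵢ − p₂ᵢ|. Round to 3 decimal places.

0.760

Σ|p₁ᵢ − p₂ᵢ| = 0.02 + 0.09 + 0.09 + 0.05 + 0.08 + 0.13 + 0.02 = 0.48
D = 1 − ½ × 0.48 = 1 − 0.240 = 0.76000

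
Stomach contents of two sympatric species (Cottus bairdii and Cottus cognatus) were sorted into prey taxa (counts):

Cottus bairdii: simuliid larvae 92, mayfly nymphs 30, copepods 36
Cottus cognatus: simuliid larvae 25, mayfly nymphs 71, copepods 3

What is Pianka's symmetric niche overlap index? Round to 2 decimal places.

0.58

Proportions for Cottus bairdii (n=158): 92/158=0.5823, 30/158=0.1899, 36/158=0.2278
Proportions for Cottus cognatus (n=99): 25/99=0.2525, 71/99=0.7172, 3/99=0.0303
Σ p₁ᵢp₂ᵢ = 0.147031 + 0.136196 + 0.006902 = 0.290129
Σp_1ᵢ² = 0.5823² + 0.1899² + 0.2278² = 0.339073 + 0.036062 + 0.051893 = 0.427028
Σp_2ᵢ² = 0.2525² + 0.7172² + 0.0303² = 0.063756 + 0.514376 + 0.000918 = 0.579050
O = 0.290129 / √(0.427028 × 0.579050) = 0.290129 / 0.4972631 = 0.5835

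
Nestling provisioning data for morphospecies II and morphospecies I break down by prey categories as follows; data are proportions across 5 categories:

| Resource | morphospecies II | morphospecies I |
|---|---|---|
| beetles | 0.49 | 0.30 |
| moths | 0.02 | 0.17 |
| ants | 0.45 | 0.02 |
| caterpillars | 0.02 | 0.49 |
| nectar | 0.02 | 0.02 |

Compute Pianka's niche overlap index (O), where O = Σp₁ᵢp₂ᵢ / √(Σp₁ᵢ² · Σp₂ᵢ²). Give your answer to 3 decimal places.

Σ p₁ᵢp₂ᵢ = 0.1470 + 0.0034 + 0.0090 + 0.0098 + 0.0004 = 0.1696
Σp_1ᵢ² = 0.49² + 0.02² + 0.45² + 0.02² + 0.02² = 0.2401 + 0.0004 + 0.2025 + 0.0004 + 0.0004 = 0.4438
Σp_2ᵢ² = 0.30² + 0.17² + 0.02² + 0.49² + 0.02² = 0.0900 + 0.0289 + 0.0004 + 0.2401 + 0.0004 = 0.3598
O = 0.1696 / √(0.4438 × 0.3598) = 0.1696 / 0.399599 = 0.42443

0.424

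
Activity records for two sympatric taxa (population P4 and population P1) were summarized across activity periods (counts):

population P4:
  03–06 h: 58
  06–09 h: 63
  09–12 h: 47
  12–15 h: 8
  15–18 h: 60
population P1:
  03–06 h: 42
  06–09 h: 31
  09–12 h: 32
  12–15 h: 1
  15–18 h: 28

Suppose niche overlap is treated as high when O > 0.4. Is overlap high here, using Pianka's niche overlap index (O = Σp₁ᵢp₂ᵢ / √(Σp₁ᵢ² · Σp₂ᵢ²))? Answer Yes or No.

Proportions for population P4 (n=236): 58/236=0.2458, 63/236=0.2669, 47/236=0.1992, 8/236=0.0339, 60/236=0.2542
Proportions for population P1 (n=134): 42/134=0.3134, 31/134=0.2313, 32/134=0.2388, 1/134=0.0075, 28/134=0.2090
Σ p₁ᵢp₂ᵢ = 0.077034 + 0.061734 + 0.047569 + 0.000254 + 0.053128 = 0.239719
Σp_1ᵢ² = 0.2458² + 0.2669² + 0.1992² + 0.0339² + 0.2542² = 0.060418 + 0.071236 + 0.039681 + 0.001149 + 0.064618 = 0.237102
Σp_2ᵢ² = 0.3134² + 0.2313² + 0.2388² + 0.0075² + 0.2090² = 0.098220 + 0.053500 + 0.057025 + 0.000056 + 0.043681 = 0.252482
O = 0.239719 / √(0.237102 × 0.252482) = 0.239719 / 0.2446712 = 0.9798
O = 0.9798 > 0.4 → Yes.

Yes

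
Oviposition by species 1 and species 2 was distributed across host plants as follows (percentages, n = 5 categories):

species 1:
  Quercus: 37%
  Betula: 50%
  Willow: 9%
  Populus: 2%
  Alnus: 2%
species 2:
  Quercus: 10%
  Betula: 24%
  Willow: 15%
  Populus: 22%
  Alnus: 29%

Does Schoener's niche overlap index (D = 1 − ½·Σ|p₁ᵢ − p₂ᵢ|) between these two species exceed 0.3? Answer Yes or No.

Yes

Convert percentages to proportions (divide by 100).
Σ|p₁ᵢ − p₂ᵢ| = 0.27 + 0.26 + 0.06 + 0.20 + 0.27 = 1.06
D = 1 − ½ × 1.06 = 1 − 0.530 = 0.4700
D = 0.4700 > 0.3 → Yes.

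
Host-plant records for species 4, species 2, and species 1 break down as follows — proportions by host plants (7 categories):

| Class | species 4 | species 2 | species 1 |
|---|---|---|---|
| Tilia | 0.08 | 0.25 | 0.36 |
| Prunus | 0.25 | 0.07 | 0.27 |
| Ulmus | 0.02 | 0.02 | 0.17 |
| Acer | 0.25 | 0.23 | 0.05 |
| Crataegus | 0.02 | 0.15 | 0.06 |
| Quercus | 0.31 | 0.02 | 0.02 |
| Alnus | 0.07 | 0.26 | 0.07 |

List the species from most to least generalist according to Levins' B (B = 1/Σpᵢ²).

Σp_4ᵢ² = 0.08² + 0.25² + 0.02² + 0.25² + 0.02² + 0.31² + 0.07² = 0.0064 + 0.0625 + 0.0004 + 0.0625 + 0.0004 + 0.0961 + 0.0049 = 0.2332
B_4 = 1 / 0.2332 = 4.2882
Σp_2ᵢ² = 0.25² + 0.07² + 0.02² + 0.23² + 0.15² + 0.02² + 0.26² = 0.0625 + 0.0049 + 0.0004 + 0.0529 + 0.0225 + 0.0004 + 0.0676 = 0.2112
B_2 = 1 / 0.2112 = 4.7348
Σp_1ᵢ² = 0.36² + 0.27² + 0.17² + 0.05² + 0.06² + 0.02² + 0.07² = 0.1296 + 0.0729 + 0.0289 + 0.0025 + 0.0036 + 0.0004 + 0.0049 = 0.2428
B_1 = 1 / 0.2428 = 4.1186
Ranking by B (broadest → narrowest): species 2 (4.73) > species 4 (4.29) > species 1 (4.12)

species 2 > species 4 > species 1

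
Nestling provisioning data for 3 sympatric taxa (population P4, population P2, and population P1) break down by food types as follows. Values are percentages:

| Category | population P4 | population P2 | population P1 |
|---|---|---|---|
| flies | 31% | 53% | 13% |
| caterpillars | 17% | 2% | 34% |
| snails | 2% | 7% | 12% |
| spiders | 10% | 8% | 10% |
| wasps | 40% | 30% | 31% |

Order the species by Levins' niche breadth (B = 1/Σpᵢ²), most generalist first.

population P1 > population P4 > population P2

Convert percentages to proportions (divide by 100).
Σp_P4ᵢ² = 0.31² + 0.17² + 0.02² + 0.10² + 0.40² = 0.0961 + 0.0289 + 0.0004 + 0.0100 + 0.1600 = 0.2954
B_P4 = 1 / 0.2954 = 3.3852
Σp_P2ᵢ² = 0.53² + 0.02² + 0.07² + 0.08² + 0.30² = 0.2809 + 0.0004 + 0.0049 + 0.0064 + 0.0900 = 0.3826
B_P2 = 1 / 0.3826 = 2.6137
Σp_P1ᵢ² = 0.13² + 0.34² + 0.12² + 0.10² + 0.31² = 0.0169 + 0.1156 + 0.0144 + 0.0100 + 0.0961 = 0.2530
B_P1 = 1 / 0.2530 = 3.9526
Ranking by B (broadest → narrowest): population P1 (3.95) > population P4 (3.39) > population P2 (2.61)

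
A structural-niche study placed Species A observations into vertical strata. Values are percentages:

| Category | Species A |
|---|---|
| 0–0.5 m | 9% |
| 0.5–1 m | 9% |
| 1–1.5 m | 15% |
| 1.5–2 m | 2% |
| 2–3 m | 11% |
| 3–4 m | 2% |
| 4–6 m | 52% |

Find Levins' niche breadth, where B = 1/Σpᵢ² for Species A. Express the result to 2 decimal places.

3.11

Convert percentages to proportions (divide by 100).
Σpᵢ² = 0.09² + 0.09² + 0.15² + 0.02² + 0.11² + 0.02² + 0.52² = 0.0081 + 0.0081 + 0.0225 + 0.0004 + 0.0121 + 0.0004 + 0.2704 = 0.3220
B = 1 / 0.3220 = 3.1056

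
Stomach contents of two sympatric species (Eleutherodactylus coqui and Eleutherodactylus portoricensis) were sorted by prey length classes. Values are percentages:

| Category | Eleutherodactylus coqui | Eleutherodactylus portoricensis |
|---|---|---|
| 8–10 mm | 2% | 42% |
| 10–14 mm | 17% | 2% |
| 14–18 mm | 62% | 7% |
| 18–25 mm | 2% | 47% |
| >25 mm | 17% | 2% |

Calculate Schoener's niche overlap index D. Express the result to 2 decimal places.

Convert percentages to proportions (divide by 100).
Σ|p₁ᵢ − p₂ᵢ| = 0.40 + 0.15 + 0.55 + 0.45 + 0.15 = 1.70
D = 1 − ½ × 1.70 = 1 − 0.850 = 0.1500

0.15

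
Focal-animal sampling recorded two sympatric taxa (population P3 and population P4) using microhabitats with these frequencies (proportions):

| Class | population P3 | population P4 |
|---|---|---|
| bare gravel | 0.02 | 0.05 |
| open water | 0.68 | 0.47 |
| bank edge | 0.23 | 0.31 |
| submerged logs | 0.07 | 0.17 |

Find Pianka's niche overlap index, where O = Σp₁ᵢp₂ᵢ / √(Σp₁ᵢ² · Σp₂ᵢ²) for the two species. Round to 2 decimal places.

Σ p₁ᵢp₂ᵢ = 0.0010 + 0.3196 + 0.0713 + 0.0119 = 0.4038
Σp_1ᵢ² = 0.02² + 0.68² + 0.23² + 0.07² = 0.0004 + 0.4624 + 0.0529 + 0.0049 = 0.5206
Σp_2ᵢ² = 0.05² + 0.47² + 0.31² + 0.17² = 0.0025 + 0.2209 + 0.0961 + 0.0289 = 0.3484
O = 0.4038 / √(0.5206 × 0.3484) = 0.4038 / 0.42588 = 0.9482

0.95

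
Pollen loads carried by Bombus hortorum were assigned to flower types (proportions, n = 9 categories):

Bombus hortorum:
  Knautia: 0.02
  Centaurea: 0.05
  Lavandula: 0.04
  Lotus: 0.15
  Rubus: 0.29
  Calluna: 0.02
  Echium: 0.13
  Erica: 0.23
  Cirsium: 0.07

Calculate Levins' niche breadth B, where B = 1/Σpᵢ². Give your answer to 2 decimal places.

5.37

Σpᵢ² = 0.02² + 0.05² + 0.04² + 0.15² + 0.29² + 0.02² + 0.13² + 0.23² + 0.07² = 0.0004 + 0.0025 + 0.0016 + 0.0225 + 0.0841 + 0.0004 + 0.0169 + 0.0529 + 0.0049 = 0.1862
B = 1 / 0.1862 = 5.3706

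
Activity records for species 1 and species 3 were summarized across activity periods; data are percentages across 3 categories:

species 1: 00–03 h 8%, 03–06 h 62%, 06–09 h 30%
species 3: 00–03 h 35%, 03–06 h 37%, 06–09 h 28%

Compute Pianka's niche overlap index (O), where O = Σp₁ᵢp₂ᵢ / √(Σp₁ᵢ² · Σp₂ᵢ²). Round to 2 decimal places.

Convert percentages to proportions (divide by 100).
Σ p₁ᵢp₂ᵢ = 0.0280 + 0.2294 + 0.0840 = 0.3414
Σp_1ᵢ² = 0.08² + 0.62² + 0.30² = 0.0064 + 0.3844 + 0.0900 = 0.4808
Σp_2ᵢ² = 0.35² + 0.37² + 0.28² = 0.1225 + 0.1369 + 0.0784 = 0.3378
O = 0.3414 / √(0.4808 × 0.3378) = 0.3414 / 0.40301 = 0.8471

0.85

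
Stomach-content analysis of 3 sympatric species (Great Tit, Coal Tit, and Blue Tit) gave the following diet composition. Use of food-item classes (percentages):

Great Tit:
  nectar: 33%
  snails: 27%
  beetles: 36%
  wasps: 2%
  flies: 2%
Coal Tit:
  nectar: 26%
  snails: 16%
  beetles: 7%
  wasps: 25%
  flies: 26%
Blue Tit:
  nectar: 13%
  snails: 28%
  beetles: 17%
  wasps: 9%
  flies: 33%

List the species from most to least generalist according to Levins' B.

Convert percentages to proportions (divide by 100).
Σp_Greaᵢ² = 0.33² + 0.27² + 0.36² + 0.02² + 0.02² = 0.1089 + 0.0729 + 0.1296 + 0.0004 + 0.0004 = 0.3122
B_Grea = 1 / 0.3122 = 3.2031
Σp_Coalᵢ² = 0.26² + 0.16² + 0.07² + 0.25² + 0.26² = 0.0676 + 0.0256 + 0.0049 + 0.0625 + 0.0676 = 0.2282
B_Coal = 1 / 0.2282 = 4.3821
Σp_Blueᵢ² = 0.13² + 0.28² + 0.17² + 0.09² + 0.33² = 0.0169 + 0.0784 + 0.0289 + 0.0081 + 0.1089 = 0.2412
B_Blue = 1 / 0.2412 = 4.1459
Ranking by B (broadest → narrowest): Coal Tit (4.38) > Blue Tit (4.15) > Great Tit (3.20)

Coal Tit > Blue Tit > Great Tit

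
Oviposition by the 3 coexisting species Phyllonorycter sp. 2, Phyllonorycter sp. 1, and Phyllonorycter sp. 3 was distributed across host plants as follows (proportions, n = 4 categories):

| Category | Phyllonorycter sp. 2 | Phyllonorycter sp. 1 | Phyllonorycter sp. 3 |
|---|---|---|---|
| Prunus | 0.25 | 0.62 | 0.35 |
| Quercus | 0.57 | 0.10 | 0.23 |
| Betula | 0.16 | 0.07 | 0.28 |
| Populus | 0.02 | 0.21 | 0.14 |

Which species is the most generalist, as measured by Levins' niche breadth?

Phyllonorycter sp. 3

Σp_2ᵢ² = 0.25² + 0.57² + 0.16² + 0.02² = 0.0625 + 0.3249 + 0.0256 + 0.0004 = 0.4134
B_2 = 1 / 0.4134 = 2.4190
Σp_1ᵢ² = 0.62² + 0.10² + 0.07² + 0.21² = 0.3844 + 0.0100 + 0.0049 + 0.0441 = 0.4434
B_1 = 1 / 0.4434 = 2.2553
Σp_3ᵢ² = 0.35² + 0.23² + 0.28² + 0.14² = 0.1225 + 0.0529 + 0.0784 + 0.0196 = 0.2734
B_3 = 1 / 0.2734 = 3.6576
Highest B → broadest niche (most generalist): Phyllonorycter sp. 3 (B = 3.66).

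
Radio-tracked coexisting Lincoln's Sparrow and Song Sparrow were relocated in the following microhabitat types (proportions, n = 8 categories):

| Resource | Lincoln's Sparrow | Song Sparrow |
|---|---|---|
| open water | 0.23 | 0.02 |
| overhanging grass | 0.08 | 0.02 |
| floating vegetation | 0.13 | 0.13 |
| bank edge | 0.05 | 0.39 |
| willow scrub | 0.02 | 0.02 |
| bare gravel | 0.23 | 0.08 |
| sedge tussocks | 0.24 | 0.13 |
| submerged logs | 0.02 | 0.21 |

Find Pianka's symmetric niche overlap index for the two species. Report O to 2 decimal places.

0.46

Σ p₁ᵢp₂ᵢ = 0.0046 + 0.0016 + 0.0169 + 0.0195 + 0.0004 + 0.0184 + 0.0312 + 0.0042 = 0.0968
Σp_1ᵢ² = 0.23² + 0.08² + 0.13² + 0.05² + 0.02² + 0.23² + 0.24² + 0.02² = 0.0529 + 0.0064 + 0.0169 + 0.0025 + 0.0004 + 0.0529 + 0.0576 + 0.0004 = 0.1900
Σp_2ᵢ² = 0.02² + 0.02² + 0.13² + 0.39² + 0.02² + 0.08² + 0.13² + 0.21² = 0.0004 + 0.0004 + 0.0169 + 0.1521 + 0.0004 + 0.0064 + 0.0169 + 0.0441 = 0.2376
O = 0.0968 / √(0.1900 × 0.2376) = 0.0968 / 0.21247 = 0.4556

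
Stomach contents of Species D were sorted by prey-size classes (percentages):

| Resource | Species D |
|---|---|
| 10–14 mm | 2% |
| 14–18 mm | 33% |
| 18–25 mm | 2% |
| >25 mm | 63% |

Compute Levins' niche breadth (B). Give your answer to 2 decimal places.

Convert percentages to proportions (divide by 100).
Σpᵢ² = 0.02² + 0.33² + 0.02² + 0.63² = 0.0004 + 0.1089 + 0.0004 + 0.3969 = 0.5066
B = 1 / 0.5066 = 1.9739

1.97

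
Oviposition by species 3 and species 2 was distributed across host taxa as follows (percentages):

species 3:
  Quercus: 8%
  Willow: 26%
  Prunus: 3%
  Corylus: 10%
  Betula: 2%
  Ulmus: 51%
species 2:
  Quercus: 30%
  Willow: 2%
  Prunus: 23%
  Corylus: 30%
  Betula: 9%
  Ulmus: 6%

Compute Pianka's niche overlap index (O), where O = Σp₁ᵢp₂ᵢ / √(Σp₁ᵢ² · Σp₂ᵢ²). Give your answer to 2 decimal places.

Convert percentages to proportions (divide by 100).
Σ p₁ᵢp₂ᵢ = 0.0240 + 0.0052 + 0.0069 + 0.0300 + 0.0018 + 0.0306 = 0.0985
Σp_1ᵢ² = 0.08² + 0.26² + 0.03² + 0.10² + 0.02² + 0.51² = 0.0064 + 0.0676 + 0.0009 + 0.0100 + 0.0004 + 0.2601 = 0.3454
Σp_2ᵢ² = 0.30² + 0.02² + 0.23² + 0.30² + 0.09² + 0.06² = 0.0900 + 0.0004 + 0.0529 + 0.0900 + 0.0081 + 0.0036 = 0.2450
O = 0.0985 / √(0.3454 × 0.2450) = 0.0985 / 0.29090 = 0.3386

0.34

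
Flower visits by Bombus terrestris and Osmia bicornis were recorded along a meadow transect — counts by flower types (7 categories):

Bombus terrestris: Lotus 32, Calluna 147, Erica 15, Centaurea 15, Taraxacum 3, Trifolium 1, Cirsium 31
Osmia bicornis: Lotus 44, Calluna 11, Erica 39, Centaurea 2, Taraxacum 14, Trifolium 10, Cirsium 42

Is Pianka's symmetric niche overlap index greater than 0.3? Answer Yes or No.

Yes

Proportions for Bombus terrestris (n=244): 32/244=0.1311, 147/244=0.6025, 15/244=0.0615, 15/244=0.0615, 3/244=0.0123, 1/244=0.0041, 31/244=0.1270
Proportions for Osmia bicornis (n=162): 44/162=0.2716, 11/162=0.0679, 39/162=0.2407, 2/162=0.0123, 14/162=0.0864, 10/162=0.0617, 42/162=0.2593
Σ p₁ᵢp₂ᵢ = 0.035607 + 0.040910 + 0.014803 + 0.000756 + 0.001063 + 0.000253 + 0.032931 = 0.126323
Σp_1ᵢ² = 0.1311² + 0.6025² + 0.0615² + 0.0615² + 0.0123² + 0.0041² + 0.1270² = 0.017187 + 0.363006 + 0.003782 + 0.003782 + 0.000151 + 0.000017 + 0.016129 = 0.404054
Σp_2ᵢ² = 0.2716² + 0.0679² + 0.2407² + 0.0123² + 0.0864² + 0.0617² + 0.2593² = 0.073767 + 0.004610 + 0.057936 + 0.000151 + 0.007465 + 0.003807 + 0.067236 = 0.214972
O = 0.126323 / √(0.404054 × 0.214972) = 0.126323 / 0.2947207 = 0.4286
O = 0.4286 > 0.3 → Yes.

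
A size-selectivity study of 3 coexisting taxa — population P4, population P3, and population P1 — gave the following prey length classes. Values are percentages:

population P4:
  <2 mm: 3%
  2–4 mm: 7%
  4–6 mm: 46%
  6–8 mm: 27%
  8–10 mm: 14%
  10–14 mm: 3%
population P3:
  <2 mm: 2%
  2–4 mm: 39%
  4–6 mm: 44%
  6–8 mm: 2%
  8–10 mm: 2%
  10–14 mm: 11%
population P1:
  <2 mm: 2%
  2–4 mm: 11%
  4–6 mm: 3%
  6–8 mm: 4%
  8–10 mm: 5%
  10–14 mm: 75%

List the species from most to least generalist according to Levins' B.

Convert percentages to proportions (divide by 100).
Σp_P4ᵢ² = 0.03² + 0.07² + 0.46² + 0.27² + 0.14² + 0.03² = 0.0009 + 0.0049 + 0.2116 + 0.0729 + 0.0196 + 0.0009 = 0.3108
B_P4 = 1 / 0.3108 = 3.2175
Σp_P3ᵢ² = 0.02² + 0.39² + 0.44² + 0.02² + 0.02² + 0.11² = 0.0004 + 0.1521 + 0.1936 + 0.0004 + 0.0004 + 0.0121 = 0.3590
B_P3 = 1 / 0.3590 = 2.7855
Σp_P1ᵢ² = 0.02² + 0.11² + 0.03² + 0.04² + 0.05² + 0.75² = 0.0004 + 0.0121 + 0.0009 + 0.0016 + 0.0025 + 0.5625 = 0.5800
B_P1 = 1 / 0.5800 = 1.7241
Ranking by B (broadest → narrowest): population P4 (3.22) > population P3 (2.79) > population P1 (1.72)

population P4 > population P3 > population P1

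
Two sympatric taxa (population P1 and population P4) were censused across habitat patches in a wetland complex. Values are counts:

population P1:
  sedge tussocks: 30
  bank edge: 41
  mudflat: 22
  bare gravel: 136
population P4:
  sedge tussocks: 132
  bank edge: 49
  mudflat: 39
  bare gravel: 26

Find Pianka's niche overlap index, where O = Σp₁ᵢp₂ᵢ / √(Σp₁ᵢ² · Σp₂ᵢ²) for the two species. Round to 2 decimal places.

0.48

Proportions for population P1 (n=229): 30/229=0.1310, 41/229=0.1790, 22/229=0.0961, 136/229=0.5939
Proportions for population P4 (n=246): 132/246=0.5366, 49/246=0.1992, 39/246=0.1585, 26/246=0.1057
Σ p₁ᵢp₂ᵢ = 0.070295 + 0.035657 + 0.015232 + 0.062775 = 0.183959
Σp_1ᵢ² = 0.1310² + 0.1790² + 0.0961² + 0.5939² = 0.017161 + 0.032041 + 0.009235 + 0.352717 = 0.411154
Σp_2ᵢ² = 0.5366² + 0.1992² + 0.1585² + 0.1057² = 0.287940 + 0.039681 + 0.025122 + 0.011172 = 0.363915
O = 0.183959 / √(0.411154 × 0.363915) = 0.183959 / 0.3868140 = 0.4756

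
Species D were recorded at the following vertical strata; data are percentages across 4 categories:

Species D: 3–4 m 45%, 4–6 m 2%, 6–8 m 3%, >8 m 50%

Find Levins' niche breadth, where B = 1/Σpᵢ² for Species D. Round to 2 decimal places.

Convert percentages to proportions (divide by 100).
Σpᵢ² = 0.45² + 0.02² + 0.03² + 0.50² = 0.2025 + 0.0004 + 0.0009 + 0.2500 = 0.4538
B = 1 / 0.4538 = 2.2036

2.20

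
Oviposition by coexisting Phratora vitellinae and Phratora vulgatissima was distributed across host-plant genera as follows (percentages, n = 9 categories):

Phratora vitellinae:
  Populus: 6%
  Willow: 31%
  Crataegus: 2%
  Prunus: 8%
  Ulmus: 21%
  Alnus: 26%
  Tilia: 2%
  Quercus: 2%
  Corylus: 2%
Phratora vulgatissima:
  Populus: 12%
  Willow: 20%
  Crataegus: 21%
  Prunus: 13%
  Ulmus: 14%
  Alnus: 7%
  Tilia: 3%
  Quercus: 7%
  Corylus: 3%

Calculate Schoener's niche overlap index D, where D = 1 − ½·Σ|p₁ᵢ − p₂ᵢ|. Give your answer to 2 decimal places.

Convert percentages to proportions (divide by 100).
Σ|p₁ᵢ − p₂ᵢ| = 0.06 + 0.11 + 0.19 + 0.05 + 0.07 + 0.19 + 0.01 + 0.05 + 0.01 = 0.74
D = 1 − ½ × 0.74 = 1 − 0.370 = 0.6300

0.63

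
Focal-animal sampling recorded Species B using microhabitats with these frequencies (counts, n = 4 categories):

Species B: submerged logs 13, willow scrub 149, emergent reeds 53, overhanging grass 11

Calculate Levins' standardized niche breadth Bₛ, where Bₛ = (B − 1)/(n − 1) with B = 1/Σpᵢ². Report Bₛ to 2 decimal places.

Proportions for Species B (n=226): 13/226=0.0575, 149/226=0.6593, 53/226=0.2345, 11/226=0.0487
Σpᵢ² = 0.0575² + 0.6593² + 0.2345² + 0.0487² = 0.003306 + 0.434676 + 0.054990 + 0.002372 = 0.495344
B = 1 / 0.495344 = 2.0188
Bₛ = (B − 1)/(n − 1) = (2.0188 − 1)/(4 − 1) = 1.0188/3 = 0.3396

0.34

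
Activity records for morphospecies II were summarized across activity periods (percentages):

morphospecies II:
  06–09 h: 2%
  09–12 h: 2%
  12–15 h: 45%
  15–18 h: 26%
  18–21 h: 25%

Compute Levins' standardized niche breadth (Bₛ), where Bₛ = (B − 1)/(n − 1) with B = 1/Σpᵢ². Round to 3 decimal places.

0.500

Convert percentages to proportions (divide by 100).
Σpᵢ² = 0.02² + 0.02² + 0.45² + 0.26² + 0.25² = 0.0004 + 0.0004 + 0.2025 + 0.0676 + 0.0625 = 0.3334
B = 1 / 0.3334 = 2.99940
Bₛ = (B − 1)/(n − 1) = (2.99940 − 1)/(5 − 1) = 1.99940/4 = 0.49985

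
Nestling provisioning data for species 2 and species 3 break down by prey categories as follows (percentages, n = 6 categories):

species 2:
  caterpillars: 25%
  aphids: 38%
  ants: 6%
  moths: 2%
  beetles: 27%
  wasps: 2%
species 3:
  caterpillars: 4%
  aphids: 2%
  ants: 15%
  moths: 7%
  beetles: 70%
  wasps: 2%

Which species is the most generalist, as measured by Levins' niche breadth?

Convert percentages to proportions (divide by 100).
Σp_2ᵢ² = 0.25² + 0.38² + 0.06² + 0.02² + 0.27² + 0.02² = 0.0625 + 0.1444 + 0.0036 + 0.0004 + 0.0729 + 0.0004 = 0.2842
B_2 = 1 / 0.2842 = 3.5186
Σp_3ᵢ² = 0.04² + 0.02² + 0.15² + 0.07² + 0.70² + 0.02² = 0.0016 + 0.0004 + 0.0225 + 0.0049 + 0.4900 + 0.0004 = 0.5198
B_3 = 1 / 0.5198 = 1.9238
Highest B → broadest niche (most generalist): species 2 (B = 3.52).

species 2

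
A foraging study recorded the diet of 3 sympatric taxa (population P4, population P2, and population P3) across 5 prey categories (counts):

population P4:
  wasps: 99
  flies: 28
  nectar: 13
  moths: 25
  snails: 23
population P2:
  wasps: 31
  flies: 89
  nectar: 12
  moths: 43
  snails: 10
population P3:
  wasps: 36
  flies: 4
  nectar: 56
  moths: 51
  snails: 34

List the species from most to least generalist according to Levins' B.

population P3 > population P2 > population P4

Proportions for population P4 (n=188): 99/188=0.5266, 28/188=0.1489, 13/188=0.0691, 25/188=0.1330, 23/188=0.1223
Proportions for population P2 (n=185): 31/185=0.1676, 89/185=0.4811, 12/185=0.0649, 43/185=0.2324, 10/185=0.0541
Proportions for population P3 (n=181): 36/181=0.1989, 4/181=0.0221, 56/181=0.3094, 51/181=0.2818, 34/181=0.1878
Σp_P4ᵢ² = 0.5266² + 0.1489² + 0.0691² + 0.1330² + 0.1223² = 0.277308 + 0.022171 + 0.004775 + 0.017689 + 0.014957 = 0.336900
B_P4 = 1 / 0.336900 = 2.9682
Σp_P2ᵢ² = 0.1676² + 0.4811² + 0.0649² + 0.2324² + 0.0541² = 0.028090 + 0.231457 + 0.004212 + 0.054010 + 0.002927 = 0.320696
B_P2 = 1 / 0.320696 = 3.1182
Σp_P3ᵢ² = 0.1989² + 0.0221² + 0.3094² + 0.2818² + 0.1878² = 0.039561 + 0.000488 + 0.095728 + 0.079411 + 0.035269 = 0.250457
B_P3 = 1 / 0.250457 = 3.9927
Ranking by B (broadest → narrowest): population P3 (3.99) > population P2 (3.12) > population P4 (2.97)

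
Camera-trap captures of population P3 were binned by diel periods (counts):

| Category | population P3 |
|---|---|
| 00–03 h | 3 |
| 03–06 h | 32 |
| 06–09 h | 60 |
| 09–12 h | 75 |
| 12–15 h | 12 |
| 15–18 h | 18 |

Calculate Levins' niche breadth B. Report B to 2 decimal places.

Proportions for population P3 (n=200): 3/200=0.0150, 32/200=0.1600, 60/200=0.3000, 75/200=0.3750, 12/200=0.0600, 18/200=0.0900
Σpᵢ² = 0.0150² + 0.1600² + 0.3000² + 0.3750² + 0.0600² + 0.0900² = 0.000225 + 0.025600 + 0.090000 + 0.140625 + 0.003600 + 0.008100 = 0.268150
B = 1 / 0.268150 = 3.7293

3.73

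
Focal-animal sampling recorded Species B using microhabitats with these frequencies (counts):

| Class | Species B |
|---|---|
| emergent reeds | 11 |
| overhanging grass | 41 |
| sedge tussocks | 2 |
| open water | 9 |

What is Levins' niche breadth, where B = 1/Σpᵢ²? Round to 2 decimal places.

Proportions for Species B (n=63): 11/63=0.1746, 41/63=0.6508, 2/63=0.0317, 9/63=0.1429
Σpᵢ² = 0.1746² + 0.6508² + 0.0317² + 0.1429² = 0.030485 + 0.423541 + 0.001005 + 0.020420 = 0.475451
B = 1 / 0.475451 = 2.1033

2.10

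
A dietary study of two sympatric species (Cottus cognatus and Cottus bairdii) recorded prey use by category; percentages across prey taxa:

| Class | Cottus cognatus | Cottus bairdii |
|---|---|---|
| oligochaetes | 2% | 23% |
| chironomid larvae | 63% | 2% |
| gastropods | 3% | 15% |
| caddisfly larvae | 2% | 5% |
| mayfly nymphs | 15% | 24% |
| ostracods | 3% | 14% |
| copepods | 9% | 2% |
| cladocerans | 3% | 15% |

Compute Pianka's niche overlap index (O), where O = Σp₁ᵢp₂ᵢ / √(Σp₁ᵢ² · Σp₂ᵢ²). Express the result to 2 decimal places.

0.25

Convert percentages to proportions (divide by 100).
Σ p₁ᵢp₂ᵢ = 0.0046 + 0.0126 + 0.0045 + 0.0010 + 0.0360 + 0.0042 + 0.0018 + 0.0045 = 0.0692
Σp_1ᵢ² = 0.02² + 0.63² + 0.03² + 0.02² + 0.15² + 0.03² + 0.09² + 0.03² = 0.0004 + 0.3969 + 0.0009 + 0.0004 + 0.0225 + 0.0009 + 0.0081 + 0.0009 = 0.4310
Σp_2ᵢ² = 0.23² + 0.02² + 0.15² + 0.05² + 0.24² + 0.14² + 0.02² + 0.15² = 0.0529 + 0.0004 + 0.0225 + 0.0025 + 0.0576 + 0.0196 + 0.0004 + 0.0225 = 0.1784
O = 0.0692 / √(0.4310 × 0.1784) = 0.0692 / 0.27729 = 0.2496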